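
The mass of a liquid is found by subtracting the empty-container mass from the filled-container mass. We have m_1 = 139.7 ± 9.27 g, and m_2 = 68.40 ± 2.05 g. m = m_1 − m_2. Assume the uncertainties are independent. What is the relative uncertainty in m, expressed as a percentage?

Absolute uncertainties add in quadrature for a linear combination:
  (δm_1)² = 85.9;  (δm_2)² = 4.20
δm = √(90.1) = 9.49 g
m = 71.30 g, so δm/m = 9.49/71.30 = 0.133.

13.3%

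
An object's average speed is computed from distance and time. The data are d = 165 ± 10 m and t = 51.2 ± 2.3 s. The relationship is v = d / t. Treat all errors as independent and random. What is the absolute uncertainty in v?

0.243 m/s

Relative error in a monomial: (δv/v)² = Σ (nᵢ · δxᵢ/xᵢ)².
  (1·δd/d)² = (1×0.0606)² = 0.00367;  (-1·δt/t)² = (-1×0.0449)² = 0.00202
δv/v = √(0.00569) = 0.0754
v = 3.22 m/s, so δv = 0.0754 × 3.22 = 0.243 m/s.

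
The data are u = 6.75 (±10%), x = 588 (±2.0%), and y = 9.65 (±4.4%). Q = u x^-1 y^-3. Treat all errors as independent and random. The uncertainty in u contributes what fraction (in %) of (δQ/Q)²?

35.9%

(δQ/Q)² = (1·δu/u)² + (-1·δx/x)² + (-3·δy/y)²
  u term: (1×0.100)² = 0.0100
  x term: (-1×0.0200)² = 0.000400
  y term: (-3×0.0440)² = 0.0174
Total = 0.0278. Share from u = 0.0100/0.0278 = 0.359.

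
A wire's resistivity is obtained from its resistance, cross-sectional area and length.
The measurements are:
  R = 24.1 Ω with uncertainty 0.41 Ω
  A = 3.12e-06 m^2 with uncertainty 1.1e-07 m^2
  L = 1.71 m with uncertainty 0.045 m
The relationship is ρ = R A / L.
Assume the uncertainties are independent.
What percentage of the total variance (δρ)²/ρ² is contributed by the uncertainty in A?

55.9%

(δρ/ρ)² = (1·δR/R)² + (1·δA/A)² + (-1·δL/L)²
  R term: (1×0.0170)² = 0.000289
  A term: (1×0.0353)² = 0.00124
  L term: (-1×0.0263)² = 0.000693
Total = 0.00222. Share from A = 0.00124/0.00222 = 0.559.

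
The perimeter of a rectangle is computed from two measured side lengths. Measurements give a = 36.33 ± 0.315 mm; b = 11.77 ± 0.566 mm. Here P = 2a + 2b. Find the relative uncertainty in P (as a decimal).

0.0135

For a sum/difference, combine absolute errors in quadrature:
  (2·δa)² = 0.397;  (2·δb)² = 1.28
δP = √(1.68) = 1.30 mm
P = 96.20 mm, so δP/P = 1.30/96.20 = 0.0135.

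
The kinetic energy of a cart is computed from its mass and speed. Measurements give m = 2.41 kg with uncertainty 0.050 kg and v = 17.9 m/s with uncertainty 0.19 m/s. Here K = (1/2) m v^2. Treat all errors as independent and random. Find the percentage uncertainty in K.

2.97%

K is a product of powers, so relative uncertainties combine in quadrature:
  (1·δm/m)² = (1×0.0207)² = 0.000430;  (2·δv/v)² = (2×0.0106)² = 0.000451
δK/K = √(0.000881) = 0.0297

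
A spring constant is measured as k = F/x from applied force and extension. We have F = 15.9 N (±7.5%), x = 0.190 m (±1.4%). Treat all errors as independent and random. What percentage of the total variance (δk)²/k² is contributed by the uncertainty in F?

(δk/k)² = (1·δF/F)² + (-1·δx/x)²
  F term: (1×0.0750)² = 0.00562
  x term: (-1×0.0140)² = 0.000196
Total = 0.00582. Share from F = 0.00562/0.00582 = 0.966.

96.6%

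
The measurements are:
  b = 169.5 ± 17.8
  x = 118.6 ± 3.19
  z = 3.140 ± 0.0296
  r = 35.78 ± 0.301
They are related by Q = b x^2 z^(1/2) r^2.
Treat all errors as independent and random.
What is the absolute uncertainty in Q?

6.45e+08

Relative error in a monomial: (δQ/Q)² = Σ (nᵢ · δxᵢ/xᵢ)².
  (1·δb/b)² = (1×0.105)² = 0.0110;  (2·δx/x)² = (2×0.0269)² = 0.00289;  (½·δz/z)² = (0.5×0.00943)² = 2.22e-05;  (2·δr/r)² = (2×0.00841)² = 0.000283
δQ/Q = √(0.0142) = 0.119
Q = 5.409e+09, so δQ = 0.119 × 5.409e+09 = 6.45e+08.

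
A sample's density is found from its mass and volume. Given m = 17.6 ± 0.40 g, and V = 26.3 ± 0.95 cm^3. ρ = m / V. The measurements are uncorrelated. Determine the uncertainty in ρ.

Each factor contributes (exponent × relative error)² to (δρ/ρ)²:
  (1·δm/m)² = (1×0.0227)² = 0.000517;  (-1·δV/V)² = (-1×0.0361)² = 0.00130
δρ/ρ = √(0.00182) = 0.0427
ρ = 0.669 g/cm^3, so δρ = 0.0427 × 0.669 = 0.0286 g/cm^3.

0.0286 g/cm^3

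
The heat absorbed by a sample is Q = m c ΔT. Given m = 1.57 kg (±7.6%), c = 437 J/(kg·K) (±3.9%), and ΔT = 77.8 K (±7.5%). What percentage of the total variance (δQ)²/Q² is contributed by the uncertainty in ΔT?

43.5%

(δQ/Q)² = (1·δm/m)² + (1·δc/c)² + (1·δΔT/ΔT)²
  m term: (1×0.0760)² = 0.00578
  c term: (1×0.0390)² = 0.00152
  ΔT term: (1×0.0750)² = 0.00562
Total = 0.0129. Share from ΔT = 0.00562/0.0129 = 0.435.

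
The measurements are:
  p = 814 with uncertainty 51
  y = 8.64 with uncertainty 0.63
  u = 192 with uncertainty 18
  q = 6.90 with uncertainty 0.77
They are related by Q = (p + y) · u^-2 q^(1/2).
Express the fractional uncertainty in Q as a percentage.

20.5%

Let w = p + y = 823. δw = √(δp² + δy²) = √(2600 + 0.397) = 51.0, so δw/w = 0.0620.
Q is then a monomial in w, u, q:
δQ/Q = √((δw/w)² + (-2·δu/u)² + (½·δq/q)²) = √(0.00384 + 0.0352 + 0.00311) = 0.205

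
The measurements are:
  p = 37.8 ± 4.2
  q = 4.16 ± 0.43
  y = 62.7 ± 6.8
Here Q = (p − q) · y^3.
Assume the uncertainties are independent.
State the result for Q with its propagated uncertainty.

(8.29 ± 2.89) × 10^6

Let u = p − q = 33.6. δu = √(δp² + δq²) = √(17.6 + 0.185) = 4.22, so δu/u = 0.126.
Q is then a monomial in u, y:
δQ/Q = √((δu/u)² + (3·δy/y)²) = √(0.0158 + 0.106) = 0.349
Q = 8.29e+06, so δQ = 0.349 × 8.29e+06 = 2.89e+06.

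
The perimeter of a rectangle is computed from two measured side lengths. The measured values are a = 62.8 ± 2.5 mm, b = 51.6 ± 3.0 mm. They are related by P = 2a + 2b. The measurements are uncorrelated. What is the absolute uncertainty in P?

For a sum/difference, combine absolute errors in quadrature:
  (2·δa)² = 25.0;  (2·δb)² = 36.0
δP = √(61.0) = 7.81 mm

7.81 mm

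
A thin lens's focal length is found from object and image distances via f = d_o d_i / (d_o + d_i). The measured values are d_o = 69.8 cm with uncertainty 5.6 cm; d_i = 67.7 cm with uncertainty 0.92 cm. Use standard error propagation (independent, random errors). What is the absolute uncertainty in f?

1.38 cm

∂f/∂d_o = (d_i/(d_o+d_i))² = 0.242;  ∂f/∂d_i = (d_o/(d_o+d_i))² = 0.258
δf = √((∂f/∂d_o · δd_o)² + (∂f/∂d_i · δd_i)²) = √(1.84 + 0.0562) = 1.38 cm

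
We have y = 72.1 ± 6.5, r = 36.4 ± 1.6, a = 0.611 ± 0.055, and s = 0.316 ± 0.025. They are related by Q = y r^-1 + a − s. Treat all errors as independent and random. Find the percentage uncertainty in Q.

Let p = y·r^-1 = 1.98. δp/p = √((1·δy/y)² + (-1·δr/r)²) = √(0.00813 + 0.00193) = 0.100, so δp = 0.199.
Q = p + a − s: δQ = √(δp² + δa² + δs²) = √(0.0395 + 0.00302 + 0.000625) = 0.208
Q = 2.28, so δQ/Q = 0.208/2.28 = 0.0912.

9.12%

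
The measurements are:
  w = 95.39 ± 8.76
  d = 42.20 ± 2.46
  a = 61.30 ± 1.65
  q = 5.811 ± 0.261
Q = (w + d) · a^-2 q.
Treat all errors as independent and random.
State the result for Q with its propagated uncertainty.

0.2128 ± 0.0205

Let u = w + d = 137.6. δu = √(δw² + δd²) = √(76.7 + 6.05) = 9.10, so δu/u = 0.0661.
Q is then a monomial in u, a, q:
δQ/Q = √((δu/u)² + (-2·δa/a)² + (1·δq/q)²) = √(0.00437 + 0.00290 + 0.00202) = 0.0964
Q = 0.2128, so δQ = 0.0964 × 0.2128 = 0.0205.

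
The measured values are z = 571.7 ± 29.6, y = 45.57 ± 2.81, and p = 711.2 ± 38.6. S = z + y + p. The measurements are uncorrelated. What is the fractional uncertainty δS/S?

0.0367

For a sum/difference, combine absolute errors in quadrature:
  (δz)² = 876;  (δy)² = 7.90;  (δp)² = 1490
δS = √(2370) = 48.7
S = 1328, so δS/S = 48.7/1328 = 0.0367.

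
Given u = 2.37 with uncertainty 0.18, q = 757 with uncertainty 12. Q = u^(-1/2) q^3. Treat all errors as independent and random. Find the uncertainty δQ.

1.71e+07

Products/powers → add relative errors in quadrature, weighted by exponent:
  (−½·δu/u)² = (-0.5×0.0759)² = 0.00144;  (3·δq/q)² = (3×0.0159)² = 0.00226
δQ/Q = √(0.00370) = 0.0609
Q = 2.82e+08, so δQ = 0.0609 × 2.82e+08 = 1.71e+07.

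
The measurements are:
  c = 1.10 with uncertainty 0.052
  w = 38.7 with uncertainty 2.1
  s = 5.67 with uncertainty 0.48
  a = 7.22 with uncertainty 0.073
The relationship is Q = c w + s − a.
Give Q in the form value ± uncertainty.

Let p = c·w = 42.6. δp/p = √((1·δc/c)² + (1·δw/w)²) = √(0.00223 + 0.00294) = 0.0720, so δp = 3.06.
Q = p + s − a: δQ = √(δp² + δs² + δa²) = √(9.39 + 0.230 + 0.00533) = 3.10
Q = 41.0.

41.0 ± 3.10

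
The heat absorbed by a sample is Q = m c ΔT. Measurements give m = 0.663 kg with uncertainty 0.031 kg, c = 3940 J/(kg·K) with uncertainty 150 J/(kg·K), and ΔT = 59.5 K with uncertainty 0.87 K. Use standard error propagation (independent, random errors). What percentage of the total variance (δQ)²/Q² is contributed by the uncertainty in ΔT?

5.55%

(δQ/Q)² = (1·δm/m)² + (1·δc/c)² + (1·δΔT/ΔT)²
  m term: (1×0.0468)² = 0.00219
  c term: (1×0.0381)² = 0.00145
  ΔT term: (1×0.0146)² = 0.000214
Total = 0.00385. Share from ΔT = 0.000214/0.00385 = 0.0555.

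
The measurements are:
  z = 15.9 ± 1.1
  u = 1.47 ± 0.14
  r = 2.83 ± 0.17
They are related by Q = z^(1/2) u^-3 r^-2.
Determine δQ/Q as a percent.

Since Q is a product/quotient, work with relative uncertainties:
  (½·δz/z)² = (0.5×0.0692)² = 0.00120;  (-3·δu/u)² = (-3×0.0952)² = 0.0816;  (-2·δr/r)² = (-2×0.0601)² = 0.0144
δQ/Q = √(0.0973) = 0.312

31.2%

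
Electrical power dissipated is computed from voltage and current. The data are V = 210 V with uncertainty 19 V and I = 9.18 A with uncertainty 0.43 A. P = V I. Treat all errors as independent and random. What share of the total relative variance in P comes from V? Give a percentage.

78.9%

(δP/P)² = (1·δV/V)² + (1·δI/I)²
  V term: (1×0.0905)² = 0.00819
  I term: (1×0.0468)² = 0.00219
Total = 0.0104. Share from V = 0.00819/0.0104 = 0.789.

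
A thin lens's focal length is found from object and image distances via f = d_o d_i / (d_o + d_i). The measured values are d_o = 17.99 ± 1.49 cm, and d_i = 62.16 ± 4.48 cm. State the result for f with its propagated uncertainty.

∂f/∂d_o = (d_i/(d_o+d_i))² = 0.601;  ∂f/∂d_i = (d_o/(d_o+d_i))² = 0.0504
δf = √((∂f/∂d_o · δd_o)² + (∂f/∂d_i · δd_i)²) = √(0.803 + 0.0509) = 0.924 cm
f = 13.95 cm.

13.95 ± 0.924 cm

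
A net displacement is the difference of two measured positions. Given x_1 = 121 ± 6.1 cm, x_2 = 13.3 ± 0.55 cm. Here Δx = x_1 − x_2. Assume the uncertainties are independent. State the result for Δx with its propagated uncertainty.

108 ± 6.12 cm

For a sum/difference, combine absolute errors in quadrature:
  (δx_1)² = 37.2;  (δx_2)² = 0.303
δΔx = √(37.5) = 6.12 cm
Δx = 108 cm.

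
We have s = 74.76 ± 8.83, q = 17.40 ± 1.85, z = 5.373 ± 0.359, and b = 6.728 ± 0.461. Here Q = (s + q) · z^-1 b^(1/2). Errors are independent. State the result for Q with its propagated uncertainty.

44.49 ± 5.49

Let u = s + q = 92.16. δu = √(δs² + δq²) = √(78.0 + 3.42) = 9.02, so δu/u = 0.0979.
Q is then a monomial in u, z, b:
δQ/Q = √((δu/u)² + (-1·δz/z)² + (½·δb/b)²) = √(0.00958 + 0.00446 + 0.00117) = 0.123
Q = 44.49, so δQ = 0.123 × 44.49 = 5.49.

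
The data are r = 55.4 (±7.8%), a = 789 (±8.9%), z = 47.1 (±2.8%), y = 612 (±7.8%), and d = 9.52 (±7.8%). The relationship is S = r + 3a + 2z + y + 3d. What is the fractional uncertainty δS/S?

Each term contributes (cᵢ δxᵢ)² to (δS)²:
  (δr)² = 18.7;  (3·δa)² = 44400;  (2·δz)² = 6.96;  (δy)² = 2280;  (3·δd)² = 4.96
δS = √(46700) = 216
S = 3160, so δS/S = 216/3160 = 0.0684.

0.0684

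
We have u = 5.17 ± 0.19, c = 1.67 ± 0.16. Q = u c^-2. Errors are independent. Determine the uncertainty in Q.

Q is a product of powers, so relative uncertainties combine in quadrature:
  (1·δu/u)² = (1×0.0368)² = 0.00135;  (-2·δc/c)² = (-2×0.0958)² = 0.0367
δQ/Q = √(0.0381) = 0.195
Q = 1.85, so δQ = 0.195 × 1.85 = 0.362.

0.362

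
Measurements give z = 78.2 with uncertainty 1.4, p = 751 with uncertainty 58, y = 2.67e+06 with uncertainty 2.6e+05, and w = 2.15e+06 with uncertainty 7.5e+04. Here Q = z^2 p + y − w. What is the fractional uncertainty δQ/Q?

Let h = z^2·p = 4.59e+06. δh/h = √((2·δz/z)² + (1·δp/p)²) = √(0.00128 + 0.00596) = 0.0851, so δh = 3.91e+05.
Q = h + y − w: δQ = √(δh² + δy² + δw²) = √(1.53e+11 + 6.76e+10 + 5.62e+09) = 4.75e+05
Q = 5.11e+06, so δQ/Q = 4.75e+05/5.11e+06 = 0.0930.

0.0930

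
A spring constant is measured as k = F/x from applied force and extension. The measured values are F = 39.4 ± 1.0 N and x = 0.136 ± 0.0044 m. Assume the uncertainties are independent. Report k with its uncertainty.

290 ± 11.9 N/m

k is a product of powers, so relative uncertainties combine in quadrature:
  (1·δF/F)² = (1×0.0254)² = 0.000644;  (-1·δx/x)² = (-1×0.0324)² = 0.00105
δk/k = √(0.00169) = 0.0411
k = 290 N/m, so δk = 0.0411 × 290 = 11.9 N/m.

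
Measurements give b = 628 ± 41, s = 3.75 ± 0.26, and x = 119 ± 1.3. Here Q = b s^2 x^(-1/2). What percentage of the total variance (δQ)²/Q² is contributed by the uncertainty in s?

81.8%

(δQ/Q)² = (1·δb/b)² + (2·δs/s)² + (−½·δx/x)²
  b term: (1×0.0653)² = 0.00426
  s term: (2×0.0693)² = 0.0192
  x term: (-0.5×0.0109)² = 2.98e-05
Total = 0.0235. Share from s = 0.0192/0.0235 = 0.818.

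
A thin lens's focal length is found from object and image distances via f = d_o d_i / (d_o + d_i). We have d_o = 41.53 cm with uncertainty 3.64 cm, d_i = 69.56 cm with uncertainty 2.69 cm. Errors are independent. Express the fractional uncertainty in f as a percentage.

5.68%

∂f/∂d_o = (d_i/(d_o+d_i))² = 0.392;  ∂f/∂d_i = (d_o/(d_o+d_i))² = 0.140
δf = √((∂f/∂d_o · δd_o)² + (∂f/∂d_i · δd_i)²) = √(2.04 + 0.141) = 1.48 cm
f = 26.00 cm, so δf/f = 1.48/26.00 = 0.0568.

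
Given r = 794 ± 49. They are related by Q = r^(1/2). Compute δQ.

0.869

Q is a product of powers, so relative uncertainties combine in quadrature:
  (½·δr/r)² = (0.5×0.0617)² = 0.000952
δQ/Q = √(0.000952) = 0.0309
Q = 28.2, so δQ = 0.0309 × 28.2 = 0.869.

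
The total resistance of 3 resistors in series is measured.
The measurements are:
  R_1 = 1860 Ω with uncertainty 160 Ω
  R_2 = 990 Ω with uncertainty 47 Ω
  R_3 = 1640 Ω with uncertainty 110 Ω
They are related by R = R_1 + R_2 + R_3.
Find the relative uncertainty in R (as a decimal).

0.0445

For a sum/difference, combine absolute errors in quadrature:
  (δR_1)² = 25600;  (δR_2)² = 2210;  (δR_3)² = 12100
δR = √(39900) = 200 Ω
R = 4490 Ω, so δR/R = 200/4490 = 0.0445.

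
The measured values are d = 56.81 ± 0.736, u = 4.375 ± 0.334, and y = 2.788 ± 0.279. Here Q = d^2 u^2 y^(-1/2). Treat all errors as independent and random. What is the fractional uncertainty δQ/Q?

Each factor contributes (exponent × relative error)² to (δQ/Q)²:
  (2·δd/d)² = (2×0.0130)² = 0.000671;  (2·δu/u)² = (2×0.0763)² = 0.0233;  (−½·δy/y)² = (-0.5×0.100)² = 0.00250
δQ/Q = √(0.0265) = 0.163

0.163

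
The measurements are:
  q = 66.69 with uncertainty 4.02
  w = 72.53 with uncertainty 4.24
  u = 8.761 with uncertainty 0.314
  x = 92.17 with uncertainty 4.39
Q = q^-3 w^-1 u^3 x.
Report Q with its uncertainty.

Each factor contributes (exponent × relative error)² to (δQ/Q)²:
  (-3·δq/q)² = (-3×0.0603)² = 0.0327;  (-1·δw/w)² = (-1×0.0585)² = 0.00342;  (3·δu/u)² = (3×0.0358)² = 0.0116;  (1·δx/x)² = (1×0.0476)² = 0.00227
δQ/Q = √(0.0499) = 0.223
Q = 0.002881, so δQ = 0.223 × 0.002881 = 0.000644.

0.002881 ± 0.000644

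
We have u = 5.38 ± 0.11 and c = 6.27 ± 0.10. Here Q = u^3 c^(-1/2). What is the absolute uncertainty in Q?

3.85

Products/powers → add relative errors in quadrature, weighted by exponent:
  (3·δu/u)² = (3×0.0204)² = 0.00376;  (−½·δc/c)² = (-0.5×0.0159)² = 6.36e-05
δQ/Q = √(0.00383) = 0.0619
Q = 62.2, so δQ = 0.0619 × 62.2 = 3.85.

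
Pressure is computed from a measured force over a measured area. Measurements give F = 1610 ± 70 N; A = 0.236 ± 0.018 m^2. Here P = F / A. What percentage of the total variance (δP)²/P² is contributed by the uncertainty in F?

(δP/P)² = (1·δF/F)² + (-1·δA/A)²
  F term: (1×0.0435)² = 0.00189
  A term: (-1×0.0763)² = 0.00582
Total = 0.00771. Share from F = 0.00189/0.00771 = 0.245.

24.5%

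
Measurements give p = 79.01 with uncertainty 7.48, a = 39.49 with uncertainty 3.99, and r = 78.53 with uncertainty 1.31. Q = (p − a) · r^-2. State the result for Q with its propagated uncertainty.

0.006408 ± 0.00139

Let u = p − a = 39.52. δu = √(δp² + δa²) = √(56.0 + 15.9) = 8.48, so δu/u = 0.215.
Q is then a monomial in u, r:
δQ/Q = √((δu/u)² + (-2·δr/r)²) = √(0.0460 + 0.00111) = 0.217
Q = 0.006408, so δQ = 0.217 × 0.006408 = 0.00139.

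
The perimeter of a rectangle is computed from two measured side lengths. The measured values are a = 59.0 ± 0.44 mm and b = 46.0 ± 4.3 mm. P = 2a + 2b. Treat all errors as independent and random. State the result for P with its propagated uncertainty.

210 ± 8.64 mm

Each term contributes (cᵢ δxᵢ)² to (δP)²:
  (2·δa)² = 0.774;  (2·δb)² = 74.0
δP = √(74.7) = 8.64 mm
P = 210 mm.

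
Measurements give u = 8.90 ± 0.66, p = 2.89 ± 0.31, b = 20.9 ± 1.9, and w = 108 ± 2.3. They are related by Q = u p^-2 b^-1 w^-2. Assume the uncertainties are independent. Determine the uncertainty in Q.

1.08e-06

Since Q is a product/quotient, work with relative uncertainties:
  (1·δu/u)² = (1×0.0742)² = 0.00550;  (-2·δp/p)² = (-2×0.107)² = 0.0460;  (-1·δb/b)² = (-1×0.0909)² = 0.00826;  (-2·δw/w)² = (-2×0.0213)² = 0.00181
δQ/Q = √(0.0616) = 0.248
Q = 4.37e-06, so δQ = 0.248 × 4.37e-06 = 1.08e-06.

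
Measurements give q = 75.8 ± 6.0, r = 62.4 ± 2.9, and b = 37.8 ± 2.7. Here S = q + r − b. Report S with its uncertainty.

100 ± 7.19

Absolute uncertainties add in quadrature for a linear combination:
  (δq)² = 36.0;  (δr)² = 8.41;  (δb)² = 7.29
δS = √(51.7) = 7.19
S = 100.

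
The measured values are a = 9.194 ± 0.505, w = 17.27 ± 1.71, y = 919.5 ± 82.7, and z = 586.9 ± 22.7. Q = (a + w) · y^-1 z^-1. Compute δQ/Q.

0.119

Let u = a + w = 26.46. δu = √(δa² + δw²) = √(0.255 + 2.92) = 1.78, so δu/u = 0.0674.
Q is then a monomial in u, y, z:
δQ/Q = √((δu/u)² + (-1·δy/y)² + (-1·δz/z)²) = √(0.00454 + 0.00809 + 0.00150) = 0.119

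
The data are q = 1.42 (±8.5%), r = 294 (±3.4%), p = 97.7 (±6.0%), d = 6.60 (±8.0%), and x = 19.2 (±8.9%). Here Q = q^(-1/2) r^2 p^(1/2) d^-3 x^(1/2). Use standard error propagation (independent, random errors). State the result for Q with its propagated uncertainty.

10900 ± 2830

Relative error in a monomial: (δQ/Q)² = Σ (nᵢ · δxᵢ/xᵢ)².
  (−½·δq/q)² = (-0.5×0.0850)² = 0.00181;  (2·δr/r)² = (2×0.0340)² = 0.00462;  (½·δp/p)² = (0.5×0.0600)² = 0.000900;  (-3·δd/d)² = (-3×0.0800)² = 0.0576;  (½·δx/x)² = (0.5×0.0890)² = 0.00198
δQ/Q = √(0.0669) = 0.259
Q = 10900, so δQ = 0.259 × 10900 = 2830.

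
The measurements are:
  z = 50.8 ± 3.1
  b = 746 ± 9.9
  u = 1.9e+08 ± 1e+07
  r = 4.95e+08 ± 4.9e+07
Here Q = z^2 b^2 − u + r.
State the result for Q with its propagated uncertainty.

Let p = z^2·b^2 = 1.44e+09. δp/p = √((2·δz/z)² + (2·δb/b)²) = √(0.0149 + 0.000704) = 0.125, so δp = 1.79e+08.
Q = p − u + r: δQ = √(δp² + δu² + δr²) = √(3.22e+16 + 1e+14 + 2.4e+15) = 1.86e+08
Q = 1.74e+09.

(1.74 ± 0.186) × 10^9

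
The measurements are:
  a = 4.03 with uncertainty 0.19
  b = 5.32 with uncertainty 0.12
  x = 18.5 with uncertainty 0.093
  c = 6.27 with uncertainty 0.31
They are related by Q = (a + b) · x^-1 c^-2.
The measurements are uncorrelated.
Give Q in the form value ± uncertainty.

0.0129 ± 0.00131

Let u = a + b = 9.35. δu = √(δa² + δb²) = √(0.0361 + 0.0144) = 0.225, so δu/u = 0.0240.
Q is then a monomial in u, x, c:
δQ/Q = √((δu/u)² + (-1·δx/x)² + (-2·δc/c)²) = √(0.000578 + 2.53e-05 + 0.00978) = 0.102
Q = 0.0129, so δQ = 0.102 × 0.0129 = 0.00131.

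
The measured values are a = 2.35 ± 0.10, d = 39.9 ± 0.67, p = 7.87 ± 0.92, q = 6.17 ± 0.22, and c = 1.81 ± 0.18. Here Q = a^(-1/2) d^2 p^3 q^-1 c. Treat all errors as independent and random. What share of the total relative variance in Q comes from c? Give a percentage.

(δQ/Q)² = (−½·δa/a)² + (2·δd/d)² + (3·δp/p)² + (-1·δq/q)² + (1·δc/c)²
  a term: (-0.5×0.0426)² = 0.000453
  d term: (2×0.0168)² = 0.00113
  p term: (3×0.117)² = 0.123
  q term: (-1×0.0357)² = 0.00127
  c term: (1×0.0994)² = 0.00989
Total = 0.136. Share from c = 0.00989/0.136 = 0.0729.

7.29%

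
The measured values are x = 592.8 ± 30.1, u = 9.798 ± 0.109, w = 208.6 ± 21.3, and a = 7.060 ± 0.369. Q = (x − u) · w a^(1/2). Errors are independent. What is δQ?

37900

Let h = x − u = 583.0. δh = √(δx² + δu²) = √(906 + 0.0119) = 30.1, so δh/h = 0.0516.
Q is then a monomial in h, w, a:
δQ/Q = √((δh/h)² + (1·δw/w)² + (½·δa/a)²) = √(0.00267 + 0.0104 + 0.000683) = 0.117
Q = 323100, so δQ = 0.117 × 323100 = 37900.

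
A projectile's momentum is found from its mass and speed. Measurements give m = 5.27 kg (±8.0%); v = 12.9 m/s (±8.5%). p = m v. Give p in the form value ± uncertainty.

68.0 ± 7.94 kg·m/s

p is a product of powers, so relative uncertainties combine in quadrature:
  (1·δm/m)² = (1×0.0800)² = 0.00640;  (1·δv/v)² = (1×0.0850)² = 0.00723
δp/p = √(0.0136) = 0.117
p = 68.0 kg·m/s, so δp = 0.117 × 68.0 = 7.94 kg·m/s.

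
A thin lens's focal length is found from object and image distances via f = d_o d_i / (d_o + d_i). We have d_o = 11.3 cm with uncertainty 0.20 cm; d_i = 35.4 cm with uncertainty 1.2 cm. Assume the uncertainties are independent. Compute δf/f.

∂f/∂d_o = (d_i/(d_o+d_i))² = 0.575;  ∂f/∂d_i = (d_o/(d_o+d_i))² = 0.0585
δf = √((∂f/∂d_o · δd_o)² + (∂f/∂d_i · δd_i)²) = √(0.0132 + 0.00494) = 0.135 cm
f = 8.57 cm, so δf/f = 0.135/8.57 = 0.0157.

0.0157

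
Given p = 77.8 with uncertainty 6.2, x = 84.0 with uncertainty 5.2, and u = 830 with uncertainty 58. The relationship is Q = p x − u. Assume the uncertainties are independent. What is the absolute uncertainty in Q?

662

Let w = p·x = 6540. δw/w = √((1·δp/p)² + (1·δx/x)²) = √(0.00635 + 0.00383) = 0.101, so δw = 659.
Q = w − u: δQ = √(δw² + δu²) = √(4.35e+05 + 3360) = 662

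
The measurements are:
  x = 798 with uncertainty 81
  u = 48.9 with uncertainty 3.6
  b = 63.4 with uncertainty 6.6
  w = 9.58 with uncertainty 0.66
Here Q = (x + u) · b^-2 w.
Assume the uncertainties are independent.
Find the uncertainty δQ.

Let h = x + u = 847. δh = √(δx² + δu²) = √(6560 + 13.0) = 81.1, so δh/h = 0.0957.
Q is then a monomial in h, b, w:
δQ/Q = √((δh/h)² + (-2·δb/b)² + (1·δw/w)²) = √(0.00917 + 0.0433 + 0.00475) = 0.239
Q = 2.02, so δQ = 0.239 × 2.02 = 0.483.

0.483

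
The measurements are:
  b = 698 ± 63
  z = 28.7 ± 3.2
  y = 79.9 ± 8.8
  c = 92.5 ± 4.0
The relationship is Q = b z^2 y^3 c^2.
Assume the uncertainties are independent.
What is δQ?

1.05e+15

Products/powers → add relative errors in quadrature, weighted by exponent:
  (1·δb/b)² = (1×0.0903)² = 0.00815;  (2·δz/z)² = (2×0.111)² = 0.0497;  (3·δy/y)² = (3×0.110)² = 0.109;  (2·δc/c)² = (2×0.0432)² = 0.00748
δQ/Q = √(0.175) = 0.418
Q = 2.51e+15, so δQ = 0.418 × 2.51e+15 = 1.05e+15.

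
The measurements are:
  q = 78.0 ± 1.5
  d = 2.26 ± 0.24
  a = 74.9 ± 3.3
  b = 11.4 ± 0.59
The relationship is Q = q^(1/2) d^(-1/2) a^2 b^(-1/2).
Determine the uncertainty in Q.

Since Q is a product/quotient, work with relative uncertainties:
  (½·δq/q)² = (0.5×0.0192)² = 9.25e-05;  (−½·δd/d)² = (-0.5×0.106)² = 0.00282;  (2·δa/a)² = (2×0.0441)² = 0.00776;  (−½·δb/b)² = (-0.5×0.0518)² = 0.000670
δQ/Q = √(0.0113) = 0.107
Q = 9760, so δQ = 0.107 × 9760 = 1040.

1040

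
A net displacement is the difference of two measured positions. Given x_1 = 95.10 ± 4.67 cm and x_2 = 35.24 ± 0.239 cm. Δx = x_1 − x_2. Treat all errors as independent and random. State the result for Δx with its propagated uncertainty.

Sums and differences: (δΔx)² = Σ (cᵢ δxᵢ)².
  (δx_1)² = 21.8;  (δx_2)² = 0.0571
δΔx = √(21.9) = 4.68 cm
Δx = 59.86 cm.

59.86 ± 4.68 cm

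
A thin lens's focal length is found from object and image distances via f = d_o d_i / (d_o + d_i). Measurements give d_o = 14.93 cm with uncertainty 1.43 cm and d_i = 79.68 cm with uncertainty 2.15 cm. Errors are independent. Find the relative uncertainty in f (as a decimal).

∂f/∂d_o = (d_i/(d_o+d_i))² = 0.709;  ∂f/∂d_i = (d_o/(d_o+d_i))² = 0.0249
δf = √((∂f/∂d_o · δd_o)² + (∂f/∂d_i · δd_i)²) = √(1.03 + 0.00287) = 1.02 cm
f = 12.57 cm, so δf/f = 1.02/12.57 = 0.0808.

0.0808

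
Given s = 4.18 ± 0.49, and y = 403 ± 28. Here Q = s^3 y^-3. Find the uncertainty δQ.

Relative error in a monomial: (δQ/Q)² = Σ (nᵢ · δxᵢ/xᵢ)².
  (3·δs/s)² = (3×0.117)² = 0.124;  (-3·δy/y)² = (-3×0.0695)² = 0.0434
δQ/Q = √(0.167) = 0.409
Q = 1.12e-06, so δQ = 0.409 × 1.12e-06 = 4.56e-07.

4.56e-07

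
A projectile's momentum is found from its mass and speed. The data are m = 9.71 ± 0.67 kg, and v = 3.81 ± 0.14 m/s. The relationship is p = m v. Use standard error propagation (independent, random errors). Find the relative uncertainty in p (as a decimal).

0.0782

Products/powers → add relative errors in quadrature, weighted by exponent:
  (1·δm/m)² = (1×0.0690)² = 0.00476;  (1·δv/v)² = (1×0.0367)² = 0.00135
δp/p = √(0.00611) = 0.0782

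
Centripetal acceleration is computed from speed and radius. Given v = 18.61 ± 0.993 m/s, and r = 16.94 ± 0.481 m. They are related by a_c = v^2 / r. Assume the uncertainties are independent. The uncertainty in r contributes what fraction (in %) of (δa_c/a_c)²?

6.61%

(δa_c/a_c)² = (2·δv/v)² + (-1·δr/r)²
  v term: (2×0.0534)² = 0.0114
  r term: (-1×0.0284)² = 0.000806
Total = 0.0122. Share from r = 0.000806/0.0122 = 0.0661.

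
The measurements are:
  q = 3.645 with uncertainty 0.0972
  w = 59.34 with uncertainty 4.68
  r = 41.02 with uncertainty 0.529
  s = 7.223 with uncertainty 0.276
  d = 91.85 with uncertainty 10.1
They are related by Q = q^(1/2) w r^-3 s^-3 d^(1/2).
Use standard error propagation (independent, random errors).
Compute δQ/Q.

Relative error in a monomial: (δQ/Q)² = Σ (nᵢ · δxᵢ/xᵢ)².
  (½·δq/q)² = (0.5×0.0267)² = 0.000178;  (1·δw/w)² = (1×0.0789)² = 0.00622;  (-3·δr/r)² = (-3×0.0129)² = 0.00150;  (-3·δs/s)² = (-3×0.0382)² = 0.0131;  (½·δd/d)² = (0.5×0.110)² = 0.00302
δQ/Q = √(0.0241) = 0.155

0.155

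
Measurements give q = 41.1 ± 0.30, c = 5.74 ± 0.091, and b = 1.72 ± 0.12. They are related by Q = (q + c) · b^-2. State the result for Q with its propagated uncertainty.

15.8 ± 2.21

Let u = q + c = 46.8. δu = √(δq² + δc²) = √(0.0900 + 0.00828) = 0.313, so δu/u = 0.00669.
Q is then a monomial in u, b:
δQ/Q = √((δu/u)² + (-2·δb/b)²) = √(4.48e-05 + 0.0195) = 0.140
Q = 15.8, so δQ = 0.140 × 15.8 = 2.21.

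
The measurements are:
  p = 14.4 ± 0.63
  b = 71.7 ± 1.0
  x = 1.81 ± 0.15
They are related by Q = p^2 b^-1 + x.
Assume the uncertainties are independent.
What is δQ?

Let w = p^2·b^-1 = 2.89. δw/w = √((2·δp/p)² + (-1·δb/b)²) = √(0.00766 + 0.000195) = 0.0886, so δw = 0.256.
Q = w + x: δQ = √(δw² + δx²) = √(0.0657 + 0.0225) = 0.297

0.297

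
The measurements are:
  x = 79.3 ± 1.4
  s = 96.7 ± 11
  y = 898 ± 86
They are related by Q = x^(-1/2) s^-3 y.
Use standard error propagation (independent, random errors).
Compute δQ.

Each factor contributes (exponent × relative error)² to (δQ/Q)²:
  (−½·δx/x)² = (-0.5×0.0177)² = 7.79e-05;  (-3·δs/s)² = (-3×0.114)² = 0.116;  (1·δy/y)² = (1×0.0958)² = 0.00917
δQ/Q = √(0.126) = 0.355
Q = 0.000112, so δQ = 0.355 × 0.000112 = 3.95e-05.

3.95e-05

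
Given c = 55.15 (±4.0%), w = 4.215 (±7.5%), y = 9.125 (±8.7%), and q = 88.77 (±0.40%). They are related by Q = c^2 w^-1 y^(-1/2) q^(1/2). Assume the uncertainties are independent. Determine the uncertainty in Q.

266

Relative error in a monomial: (δQ/Q)² = Σ (nᵢ · δxᵢ/xᵢ)².
  (2·δc/c)² = (2×0.0400)² = 0.00640;  (-1·δw/w)² = (-1×0.0750)² = 0.00562;  (−½·δy/y)² = (-0.5×0.0870)² = 0.00189;  (½·δq/q)² = (0.5×0.00400)² = 4e-06
δQ/Q = √(0.0139) = 0.118
Q = 2251, so δQ = 0.118 × 2251 = 266.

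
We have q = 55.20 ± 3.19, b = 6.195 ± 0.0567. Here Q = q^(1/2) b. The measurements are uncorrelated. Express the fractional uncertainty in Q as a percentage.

3.03%

Each factor contributes (exponent × relative error)² to (δQ/Q)²:
  (½·δq/q)² = (0.5×0.0578)² = 0.000835;  (1·δb/b)² = (1×0.00915)² = 8.38e-05
δQ/Q = √(0.000919) = 0.0303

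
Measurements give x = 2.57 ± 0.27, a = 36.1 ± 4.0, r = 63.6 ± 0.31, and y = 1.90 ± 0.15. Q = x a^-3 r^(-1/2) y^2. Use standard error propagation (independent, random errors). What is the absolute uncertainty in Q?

Q is a product of powers, so relative uncertainties combine in quadrature:
  (1·δx/x)² = (1×0.105)² = 0.0110;  (-3·δa/a)² = (-3×0.111)² = 0.110;  (−½·δr/r)² = (-0.5×0.00487)² = 5.94e-06;  (2·δy/y)² = (2×0.0789)² = 0.0249
δQ/Q = √(0.146) = 0.383
Q = 2.47e-05, so δQ = 0.383 × 2.47e-05 = 9.46e-06.

9.46e-06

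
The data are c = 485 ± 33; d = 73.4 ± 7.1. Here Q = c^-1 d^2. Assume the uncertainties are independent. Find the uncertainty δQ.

Products/powers → add relative errors in quadrature, weighted by exponent:
  (-1·δc/c)² = (-1×0.0680)² = 0.00463;  (2·δd/d)² = (2×0.0967)² = 0.0374
δQ/Q = √(0.0421) = 0.205
Q = 11.1, so δQ = 0.205 × 11.1 = 2.28.

2.28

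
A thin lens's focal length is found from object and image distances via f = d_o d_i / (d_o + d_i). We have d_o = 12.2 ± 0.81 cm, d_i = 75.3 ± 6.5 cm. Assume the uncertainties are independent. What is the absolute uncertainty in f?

∂f/∂d_o = (d_i/(d_o+d_i))² = 0.741;  ∂f/∂d_i = (d_o/(d_o+d_i))² = 0.0194
δf = √((∂f/∂d_o · δd_o)² + (∂f/∂d_i · δd_i)²) = √(0.360 + 0.0160) = 0.613 cm

0.613 cm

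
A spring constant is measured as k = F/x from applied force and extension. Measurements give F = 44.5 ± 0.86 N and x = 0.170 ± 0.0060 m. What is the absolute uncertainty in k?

10.5 N/m

Relative error in a monomial: (δk/k)² = Σ (nᵢ · δxᵢ/xᵢ)².
  (1·δF/F)² = (1×0.0193)² = 0.000373;  (-1·δx/x)² = (-1×0.0353)² = 0.00125
δk/k = √(0.00162) = 0.0402
k = 262 N/m, so δk = 0.0402 × 262 = 10.5 N/m.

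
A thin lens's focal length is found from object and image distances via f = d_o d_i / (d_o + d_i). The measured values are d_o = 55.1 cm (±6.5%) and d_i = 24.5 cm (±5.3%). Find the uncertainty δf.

0.709 cm

∂f/∂d_o = (d_i/(d_o+d_i))² = 0.0947;  ∂f/∂d_i = (d_o/(d_o+d_i))² = 0.479
δf = √((∂f/∂d_o · δd_o)² + (∂f/∂d_i · δd_i)²) = √(0.115 + 0.387) = 0.709 cm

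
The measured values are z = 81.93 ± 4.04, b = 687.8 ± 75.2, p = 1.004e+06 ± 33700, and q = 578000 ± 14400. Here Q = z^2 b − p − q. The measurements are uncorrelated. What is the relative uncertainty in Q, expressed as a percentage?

22.4%

Let w = z^2·b = 4.617e+06. δw/w = √((2·δz/z)² + (1·δb/b)²) = √(0.00973 + 0.0120) = 0.147, so δw = 6.8e+05.
Q = w − p − q: δQ = √(δw² + δp² + δq²) = √(4.62e+11 + 1.14e+09 + 2.07e+08) = 6.81e+05
Q = 3.035e+06, so δQ/Q = 6.81e+05/3.035e+06 = 0.224.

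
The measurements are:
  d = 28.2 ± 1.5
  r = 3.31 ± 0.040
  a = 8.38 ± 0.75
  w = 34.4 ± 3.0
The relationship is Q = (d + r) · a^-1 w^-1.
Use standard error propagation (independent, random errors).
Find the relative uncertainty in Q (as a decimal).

0.134

Let u = d + r = 31.5. δu = √(δd² + δr²) = √(2.25 + 0.00160) = 1.50, so δu/u = 0.0476.
Q is then a monomial in u, a, w:
δQ/Q = √((δu/u)² + (-1·δa/a)² + (-1·δw/w)²) = √(0.00227 + 0.00801 + 0.00761) = 0.134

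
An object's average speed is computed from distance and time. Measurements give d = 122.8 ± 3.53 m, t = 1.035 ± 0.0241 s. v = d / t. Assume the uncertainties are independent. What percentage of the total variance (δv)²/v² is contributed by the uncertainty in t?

39.6%

(δv/v)² = (1·δd/d)² + (-1·δt/t)²
  d term: (1×0.0287)² = 0.000826
  t term: (-1×0.0233)² = 0.000542
Total = 0.00137. Share from t = 0.000542/0.00137 = 0.396.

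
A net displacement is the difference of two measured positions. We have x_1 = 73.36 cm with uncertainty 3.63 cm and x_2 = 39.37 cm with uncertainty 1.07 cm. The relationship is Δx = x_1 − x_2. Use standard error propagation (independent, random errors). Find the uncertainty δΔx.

Sums and differences: (δΔx)² = Σ (cᵢ δxᵢ)².
  (δx_1)² = 13.2;  (δx_2)² = 1.14
δΔx = √(14.3) = 3.78 cm

3.78 cm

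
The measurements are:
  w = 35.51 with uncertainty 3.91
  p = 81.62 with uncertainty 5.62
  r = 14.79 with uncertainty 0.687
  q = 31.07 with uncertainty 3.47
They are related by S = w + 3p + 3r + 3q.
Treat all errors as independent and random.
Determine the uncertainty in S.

Sums and differences: (δS)² = Σ (cᵢ δxᵢ)².
  (δw)² = 15.3;  (3·δp)² = 284;  (3·δr)² = 4.25;  (3·δq)² = 108
δS = √(412) = 20.3

20.3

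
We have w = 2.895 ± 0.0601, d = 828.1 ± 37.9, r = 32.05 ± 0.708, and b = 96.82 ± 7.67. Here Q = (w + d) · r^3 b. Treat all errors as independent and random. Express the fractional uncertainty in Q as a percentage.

Let u = w + d = 831.0. δu = √(δw² + δd²) = √(0.00361 + 1440) = 37.9, so δu/u = 0.0456.
Q is then a monomial in u, r, b:
δQ/Q = √((δu/u)² + (3·δr/r)² + (1·δb/b)²) = √(0.00208 + 0.00439 + 0.00628) = 0.113

11.3%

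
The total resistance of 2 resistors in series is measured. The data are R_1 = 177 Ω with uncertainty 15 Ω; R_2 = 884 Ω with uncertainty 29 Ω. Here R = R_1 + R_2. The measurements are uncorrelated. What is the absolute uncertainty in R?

32.6 Ω

R is a linear combination, so absolute uncertainties add in quadrature:
  (δR_1)² = 225;  (δR_2)² = 841
δR = √(1070) = 32.6 Ω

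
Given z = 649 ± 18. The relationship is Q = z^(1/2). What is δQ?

0.353

Products/powers → add relative errors in quadrature, weighted by exponent:
  (½·δz/z)² = (0.5×0.0277)² = 0.000192
δQ/Q = √(0.000192) = 0.0139
Q = 25.5, so δQ = 0.0139 × 25.5 = 0.353.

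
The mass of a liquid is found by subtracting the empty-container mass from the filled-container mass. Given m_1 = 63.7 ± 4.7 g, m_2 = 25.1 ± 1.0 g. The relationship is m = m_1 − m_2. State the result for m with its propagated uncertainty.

Absolute uncertainties add in quadrature for a linear combination:
  (δm_1)² = 22.1;  (δm_2)² = 1.00
δm = √(23.1) = 4.81 g
m = 38.6 g.

38.6 ± 4.81 g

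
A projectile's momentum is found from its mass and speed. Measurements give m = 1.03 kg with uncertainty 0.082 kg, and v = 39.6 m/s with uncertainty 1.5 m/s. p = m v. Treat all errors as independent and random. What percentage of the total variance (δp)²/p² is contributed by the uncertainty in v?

18.5%

(δp/p)² = (1·δm/m)² + (1·δv/v)²
  m term: (1×0.0796)² = 0.00634
  v term: (1×0.0379)² = 0.00143
Total = 0.00777. Share from v = 0.00143/0.00777 = 0.185.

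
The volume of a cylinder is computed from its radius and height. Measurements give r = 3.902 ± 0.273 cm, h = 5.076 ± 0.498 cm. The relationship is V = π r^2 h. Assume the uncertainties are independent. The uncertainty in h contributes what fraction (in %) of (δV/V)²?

33.0%

(δV/V)² = (2·δr/r)² + (1·δh/h)²
  r term: (2×0.0700)² = 0.0196
  h term: (1×0.0981)² = 0.00963
Total = 0.0292. Share from h = 0.00963/0.0292 = 0.330.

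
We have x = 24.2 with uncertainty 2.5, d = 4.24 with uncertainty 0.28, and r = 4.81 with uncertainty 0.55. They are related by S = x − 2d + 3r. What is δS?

Each term contributes (cᵢ δxᵢ)² to (δS)²:
  (δx)² = 6.25;  (2·δd)² = 0.314;  (3·δr)² = 2.72
δS = √(9.29) = 3.05

3.05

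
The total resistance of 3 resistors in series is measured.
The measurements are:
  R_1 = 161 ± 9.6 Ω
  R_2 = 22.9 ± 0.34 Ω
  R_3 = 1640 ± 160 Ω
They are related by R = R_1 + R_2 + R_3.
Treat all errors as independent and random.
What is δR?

160 Ω

Each term contributes (cᵢ δxᵢ)² to (δR)²:
  (δR_1)² = 92.2;  (δR_2)² = 0.116;  (δR_3)² = 25600
δR = √(25700) = 160 Ω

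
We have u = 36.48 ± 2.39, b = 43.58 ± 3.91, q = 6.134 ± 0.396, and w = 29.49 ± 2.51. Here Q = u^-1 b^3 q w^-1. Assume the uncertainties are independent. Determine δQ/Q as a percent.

29.7%

For a monomial Q ∝ u^-1, b^3, q, w^-1, fractional errors add in quadrature:
  (-1·δu/u)² = (-1×0.0655)² = 0.00429;  (3·δb/b)² = (3×0.0897)² = 0.0724;  (1·δq/q)² = (1×0.0646)² = 0.00417;  (-1·δw/w)² = (-1×0.0851)² = 0.00724
δQ/Q = √(0.0882) = 0.297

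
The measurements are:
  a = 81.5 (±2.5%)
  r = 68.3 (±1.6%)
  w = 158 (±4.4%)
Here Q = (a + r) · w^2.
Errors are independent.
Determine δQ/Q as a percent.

Let u = a + r = 150. δu = √(δa² + δr²) = √(4.15 + 1.19) = 2.31, so δu/u = 0.0154.
Q is then a monomial in u, w:
δQ/Q = √((δu/u)² + (2·δw/w)²) = √(0.000238 + 0.00774) = 0.0893

8.93%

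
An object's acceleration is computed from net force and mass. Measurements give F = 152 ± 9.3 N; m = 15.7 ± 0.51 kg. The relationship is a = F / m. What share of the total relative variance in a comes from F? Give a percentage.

78.0%

(δa/a)² = (1·δF/F)² + (-1·δm/m)²
  F term: (1×0.0612)² = 0.00374
  m term: (-1×0.0325)² = 0.00106
Total = 0.00480. Share from F = 0.00374/0.00480 = 0.780.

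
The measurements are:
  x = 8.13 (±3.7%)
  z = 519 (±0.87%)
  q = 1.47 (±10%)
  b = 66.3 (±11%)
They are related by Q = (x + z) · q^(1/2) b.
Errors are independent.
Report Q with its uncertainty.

Let u = x + z = 527. δu = √(δx² + δz²) = √(0.0905 + 20.4) = 4.53, so δu/u = 0.00858.
Q is then a monomial in u, q, b:
δQ/Q = √((δu/u)² + (½·δq/q)² + (1·δb/b)²) = √(7.37e-05 + 0.00250 + 0.0121) = 0.121
Q = 42400, so δQ = 0.121 × 42400 = 5130.

42400 ± 5130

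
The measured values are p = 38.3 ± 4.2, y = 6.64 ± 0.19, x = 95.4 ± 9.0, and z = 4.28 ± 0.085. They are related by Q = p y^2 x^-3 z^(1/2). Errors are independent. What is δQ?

Relative error in a monomial: (δQ/Q)² = Σ (nᵢ · δxᵢ/xᵢ)².
  (1·δp/p)² = (1×0.110)² = 0.0120;  (2·δy/y)² = (2×0.0286)² = 0.00328;  (-3·δx/x)² = (-3×0.0943)² = 0.0801;  (½·δz/z)² = (0.5×0.0199)² = 9.86e-05
δQ/Q = √(0.0955) = 0.309
Q = 0.00402, so δQ = 0.309 × 0.00402 = 0.00124.

0.00124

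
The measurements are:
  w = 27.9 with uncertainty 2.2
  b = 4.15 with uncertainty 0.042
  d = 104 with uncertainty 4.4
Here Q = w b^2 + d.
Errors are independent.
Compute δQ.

Let p = w·b^2 = 481. δp/p = √((1·δw/w)² + (2·δb/b)²) = √(0.00622 + 0.000410) = 0.0814, so δp = 39.1.
Q = p + d: δQ = √(δp² + δd²) = √(1530 + 19.4) = 39.4

39.4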